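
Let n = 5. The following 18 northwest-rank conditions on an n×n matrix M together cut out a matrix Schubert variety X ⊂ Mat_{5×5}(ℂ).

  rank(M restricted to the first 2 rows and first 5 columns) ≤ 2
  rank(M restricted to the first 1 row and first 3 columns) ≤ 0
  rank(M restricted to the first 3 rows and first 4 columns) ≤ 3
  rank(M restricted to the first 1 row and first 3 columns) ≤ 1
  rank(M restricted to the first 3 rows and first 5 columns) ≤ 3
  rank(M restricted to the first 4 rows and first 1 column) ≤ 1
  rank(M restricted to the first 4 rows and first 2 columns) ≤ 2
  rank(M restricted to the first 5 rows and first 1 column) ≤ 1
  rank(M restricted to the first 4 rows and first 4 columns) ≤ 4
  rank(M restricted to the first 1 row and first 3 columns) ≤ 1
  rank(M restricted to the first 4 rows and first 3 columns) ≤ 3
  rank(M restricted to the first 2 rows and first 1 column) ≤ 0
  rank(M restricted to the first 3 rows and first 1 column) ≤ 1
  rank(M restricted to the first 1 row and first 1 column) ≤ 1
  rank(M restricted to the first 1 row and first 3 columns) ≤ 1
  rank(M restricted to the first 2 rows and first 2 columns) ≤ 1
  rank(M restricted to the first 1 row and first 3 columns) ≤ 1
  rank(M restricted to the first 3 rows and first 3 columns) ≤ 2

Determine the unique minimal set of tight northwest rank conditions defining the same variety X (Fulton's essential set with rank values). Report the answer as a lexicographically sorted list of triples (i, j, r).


Computing R[i][j] = min implied NW-rank bound (n=5, 18 conditions):

  i=1: 0 | 0 | 0 | 1 | 1
  i=2: 0 | 1 | 1 | 2 | 2
  i=3: 1 | 2 | 2 | 3 | 3
  i=4: 1 | 2 | 3 | 4 | 4
  i=5: 1 | 2 | 3 | 4 | 5

second differences of R give the permutation w = (4, 2, 1, 3, 5).

D(w) has 4 cells with 2 SE-corners; essential set:

[(1, 3, 0), (2, 1, 0)]


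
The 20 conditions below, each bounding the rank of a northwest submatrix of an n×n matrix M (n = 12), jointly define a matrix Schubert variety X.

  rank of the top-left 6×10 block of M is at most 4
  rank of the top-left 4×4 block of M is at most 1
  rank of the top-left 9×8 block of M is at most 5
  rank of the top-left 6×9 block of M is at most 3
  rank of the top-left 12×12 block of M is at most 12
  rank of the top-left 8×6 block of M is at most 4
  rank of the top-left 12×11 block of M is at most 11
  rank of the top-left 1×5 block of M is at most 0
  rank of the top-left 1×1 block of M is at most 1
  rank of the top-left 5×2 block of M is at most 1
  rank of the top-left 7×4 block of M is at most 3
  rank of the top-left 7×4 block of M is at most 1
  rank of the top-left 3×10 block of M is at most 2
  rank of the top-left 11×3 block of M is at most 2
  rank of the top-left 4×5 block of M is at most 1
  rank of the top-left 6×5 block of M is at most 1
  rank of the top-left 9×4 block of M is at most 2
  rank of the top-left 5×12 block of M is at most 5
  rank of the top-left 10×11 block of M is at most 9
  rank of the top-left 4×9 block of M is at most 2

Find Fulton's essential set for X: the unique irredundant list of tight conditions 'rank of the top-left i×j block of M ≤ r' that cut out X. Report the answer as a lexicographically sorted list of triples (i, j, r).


Computing R[i][j] = min implied NW-rank bound (n=12, 20 conditions):

  0, 0, 0, 0, 0, 1, 1, 1, 1, 1, 1, 1
  1, 1, 1, 1, 1, 2, 2, 2, 2, 2, 2, 2
  1, 1, 1, 1, 1, 2, 2, 2, 2, 2, 3, 3
  1, 1, 1, 1, 1, 2, 2, 2, 2, 3, 4, 4
  1, 1, 1, 1, 1, 2, 3, 3, 3, 4, 5, 5
  1, 1, 1, 1, 1, 2, 3, 3, 3, 4, 5, 6
  1, 1, 1, 1, 2, 3, 4, 4, 4, 5, 6, 7
  1, 2, 2, 2, 3, 4, 5, 5, 5, 6, 7, 8
  1, 2, 2, 2, 3, 4, 5, 5, 6, 7, 8, 9
  1, 2, 2, 3, 4, 5, 6, 6, 7, 8, 9, 10
  1, 2, 2, 3, 4, 5, 6, 7, 8, 9, 10, 11
  1, 2, 3, 4, 5, 6, 7, 8, 9, 10, 11, 12

giving w = (6, 1, 11, 10, 7, 12, 5, 2, 9, 4, 8, 3) via Δ²R.

D(w) has 38 cells with 9 SE-corners; essential set:

[(1, 5, 0), (3, 10, 2), (4, 9, 2), (6, 5, 1), (6, 9, 3), (7, 4, 1), (9, 4, 2), (9, 8, 5), (11, 3, 2)]


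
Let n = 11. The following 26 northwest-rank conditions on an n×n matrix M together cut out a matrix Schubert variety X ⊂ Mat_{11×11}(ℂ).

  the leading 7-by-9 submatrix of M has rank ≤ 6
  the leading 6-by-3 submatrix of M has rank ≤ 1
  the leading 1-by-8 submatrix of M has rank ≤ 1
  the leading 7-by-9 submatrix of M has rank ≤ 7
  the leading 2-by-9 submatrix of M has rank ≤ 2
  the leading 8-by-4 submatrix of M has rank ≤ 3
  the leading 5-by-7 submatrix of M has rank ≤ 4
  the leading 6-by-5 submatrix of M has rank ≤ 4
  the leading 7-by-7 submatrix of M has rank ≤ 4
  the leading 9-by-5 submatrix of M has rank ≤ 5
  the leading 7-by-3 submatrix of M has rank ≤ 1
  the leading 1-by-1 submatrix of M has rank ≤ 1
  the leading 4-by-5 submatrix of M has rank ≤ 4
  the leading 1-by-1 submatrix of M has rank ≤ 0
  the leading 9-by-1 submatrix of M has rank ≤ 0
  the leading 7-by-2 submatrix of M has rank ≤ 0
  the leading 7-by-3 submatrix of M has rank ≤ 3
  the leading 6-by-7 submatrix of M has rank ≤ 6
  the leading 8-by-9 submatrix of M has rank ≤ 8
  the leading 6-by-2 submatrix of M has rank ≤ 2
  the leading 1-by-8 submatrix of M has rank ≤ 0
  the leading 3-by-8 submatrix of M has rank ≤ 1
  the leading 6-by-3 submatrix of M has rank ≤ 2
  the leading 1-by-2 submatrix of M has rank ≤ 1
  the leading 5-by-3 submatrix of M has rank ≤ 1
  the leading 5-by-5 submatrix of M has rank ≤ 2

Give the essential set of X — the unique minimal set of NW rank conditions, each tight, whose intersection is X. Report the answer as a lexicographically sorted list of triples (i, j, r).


Rank table r_w(11×11) implied by the 26 constraints:

  0 | 0 | 0 | 0 | 0 | 0 | 0 | 0 | 1 | 1 | 1
  0 | 0 | 1 | 1 | 1 | 1 | 1 | 1 | 2 | 2 | 2
  0 | 0 | 1 | 1 | 1 | 1 | 1 | 1 | 2 | 3 | 3
  0 | 0 | 1 | 2 | 2 | 2 | 2 | 2 | 3 | 4 | 4
  0 | 0 | 1 | 2 | 2 | 3 | 3 | 3 | 4 | 5 | 5
  0 | 0 | 1 | 2 | 3 | 4 | 4 | 4 | 5 | 6 | 6
  0 | 0 | 1 | 2 | 3 | 4 | 4 | 5 | 6 | 7 | 7
  0 | 1 | 2 | 3 | 4 | 5 | 5 | 6 | 7 | 8 | 8
  0 | 1 | 2 | 3 | 4 | 5 | 6 | 7 | 8 | 9 | 9
  1 | 2 | 3 | 4 | 5 | 6 | 7 | 8 | 9 | 10 | 10
  1 | 2 | 3 | 4 | 5 | 6 | 7 | 8 | 9 | 10 | 11

reading off 1-entries of Δ²R: w = (9, 3, 10, 4, 6, 5, 8, 2, 7, 1, 11).

Rothe diagram D(w) (29 cells), 6 SE-corners (essential conditions):

[(1, 8, 0), (3, 8, 1), (5, 5, 2), (7, 2, 0), (7, 7, 4), (9, 1, 0)]


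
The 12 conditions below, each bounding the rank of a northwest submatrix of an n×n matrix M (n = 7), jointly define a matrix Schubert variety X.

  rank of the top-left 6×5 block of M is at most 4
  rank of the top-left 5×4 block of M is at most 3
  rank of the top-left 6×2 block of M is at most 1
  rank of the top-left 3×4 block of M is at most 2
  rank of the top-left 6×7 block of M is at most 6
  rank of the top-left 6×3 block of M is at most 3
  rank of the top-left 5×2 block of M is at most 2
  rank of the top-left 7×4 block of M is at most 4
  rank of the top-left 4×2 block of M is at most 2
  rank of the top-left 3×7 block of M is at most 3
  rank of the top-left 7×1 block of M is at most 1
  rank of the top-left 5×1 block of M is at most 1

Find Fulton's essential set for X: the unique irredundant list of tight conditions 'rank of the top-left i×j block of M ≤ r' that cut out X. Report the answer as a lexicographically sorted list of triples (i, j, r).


The tightest implied rank at each (i,j), from the 12 conditions:

  i=1: 1 1 1 1 1 1 1
  i=2: 1 1 2 2 2 2 2
  i=3: 1 1 2 2 3 3 3
  i=4: 1 1 2 3 4 4 4
  i=5: 1 1 2 3 4 5 5
  i=6: 1 1 2 3 4 5 6
  i=7: 1 2 3 4 5 6 7

hence w(1..7) = (1, 3, 5, 4, 6, 7, 2).

Fulton essential set (2 of the 6 Rothe cells):

[(3, 4, 2), (6, 2, 1)]


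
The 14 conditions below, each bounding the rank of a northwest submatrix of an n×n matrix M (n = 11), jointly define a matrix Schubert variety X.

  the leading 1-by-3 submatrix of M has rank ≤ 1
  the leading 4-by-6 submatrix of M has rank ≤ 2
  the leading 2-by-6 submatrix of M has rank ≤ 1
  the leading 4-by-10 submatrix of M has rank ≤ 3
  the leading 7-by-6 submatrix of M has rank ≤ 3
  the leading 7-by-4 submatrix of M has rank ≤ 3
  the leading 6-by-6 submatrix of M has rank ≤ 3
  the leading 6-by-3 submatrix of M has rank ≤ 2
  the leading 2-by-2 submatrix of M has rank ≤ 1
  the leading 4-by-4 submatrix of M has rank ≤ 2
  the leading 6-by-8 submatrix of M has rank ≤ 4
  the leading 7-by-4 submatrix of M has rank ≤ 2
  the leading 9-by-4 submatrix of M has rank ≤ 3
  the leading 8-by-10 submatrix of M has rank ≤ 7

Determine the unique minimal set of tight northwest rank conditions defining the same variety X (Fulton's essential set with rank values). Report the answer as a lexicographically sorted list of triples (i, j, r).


Propagating the 14 rank bounds to every northwest block:

  1 | 1 | 1 | 1 | 1 | 1 | 1 | 1 | 1 | 1 | 1
  1 | 1 | 1 | 1 | 1 | 1 | 2 | 2 | 2 | 2 | 2
  1 | 2 | 2 | 2 | 2 | 2 | 3 | 3 | 3 | 3 | 3
  1 | 2 | 2 | 2 | 2 | 2 | 3 | 3 | 3 | 3 | 4
  1 | 2 | 2 | 2 | 3 | 3 | 4 | 4 | 4 | 4 | 5
  1 | 2 | 2 | 2 | 3 | 3 | 4 | 4 | 5 | 5 | 6
  1 | 2 | 2 | 2 | 3 | 3 | 4 | 5 | 6 | 6 | 7
  1 | 2 | 3 | 3 | 4 | 4 | 5 | 6 | 7 | 7 | 8
  1 | 2 | 3 | 3 | 4 | 5 | 6 | 7 | 8 | 8 | 9
  1 | 2 | 3 | 4 | 5 | 6 | 7 | 8 | 9 | 9 | 10
  1 | 2 | 3 | 4 | 5 | 6 | 7 | 8 | 9 | 10 | 11

reading off 1-entries of Δ²R: w = (1, 7, 2, 11, 5, 9, 8, 3, 6, 4, 10).

ℓ(w)=22; the 7 essential cells (i,j,r):

[(2, 6, 1), (4, 6, 2), (4, 10, 3), (6, 8, 4), (7, 4, 2), (7, 6, 3), (9, 4, 3)]


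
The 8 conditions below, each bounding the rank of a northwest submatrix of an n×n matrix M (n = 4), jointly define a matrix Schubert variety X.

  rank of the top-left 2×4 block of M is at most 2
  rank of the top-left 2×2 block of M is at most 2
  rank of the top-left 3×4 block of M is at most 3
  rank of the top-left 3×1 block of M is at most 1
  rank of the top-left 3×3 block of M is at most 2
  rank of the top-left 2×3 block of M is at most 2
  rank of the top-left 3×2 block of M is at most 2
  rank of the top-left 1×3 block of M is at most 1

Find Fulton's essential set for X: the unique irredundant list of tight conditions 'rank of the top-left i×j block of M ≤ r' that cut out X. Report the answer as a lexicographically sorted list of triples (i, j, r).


Reconstructing r_w from the 8 given conditions:

  row 1: 1  1  1  1
  row 2: 1  2  2  2
  row 3: 1  2  2  3
  row 4: 1  2  3  4

hence w(1..4) = (1, 2, 4, 3).

D(w) has 1 cell with 1 SE-corner; essential set:

[(3, 3, 2)]


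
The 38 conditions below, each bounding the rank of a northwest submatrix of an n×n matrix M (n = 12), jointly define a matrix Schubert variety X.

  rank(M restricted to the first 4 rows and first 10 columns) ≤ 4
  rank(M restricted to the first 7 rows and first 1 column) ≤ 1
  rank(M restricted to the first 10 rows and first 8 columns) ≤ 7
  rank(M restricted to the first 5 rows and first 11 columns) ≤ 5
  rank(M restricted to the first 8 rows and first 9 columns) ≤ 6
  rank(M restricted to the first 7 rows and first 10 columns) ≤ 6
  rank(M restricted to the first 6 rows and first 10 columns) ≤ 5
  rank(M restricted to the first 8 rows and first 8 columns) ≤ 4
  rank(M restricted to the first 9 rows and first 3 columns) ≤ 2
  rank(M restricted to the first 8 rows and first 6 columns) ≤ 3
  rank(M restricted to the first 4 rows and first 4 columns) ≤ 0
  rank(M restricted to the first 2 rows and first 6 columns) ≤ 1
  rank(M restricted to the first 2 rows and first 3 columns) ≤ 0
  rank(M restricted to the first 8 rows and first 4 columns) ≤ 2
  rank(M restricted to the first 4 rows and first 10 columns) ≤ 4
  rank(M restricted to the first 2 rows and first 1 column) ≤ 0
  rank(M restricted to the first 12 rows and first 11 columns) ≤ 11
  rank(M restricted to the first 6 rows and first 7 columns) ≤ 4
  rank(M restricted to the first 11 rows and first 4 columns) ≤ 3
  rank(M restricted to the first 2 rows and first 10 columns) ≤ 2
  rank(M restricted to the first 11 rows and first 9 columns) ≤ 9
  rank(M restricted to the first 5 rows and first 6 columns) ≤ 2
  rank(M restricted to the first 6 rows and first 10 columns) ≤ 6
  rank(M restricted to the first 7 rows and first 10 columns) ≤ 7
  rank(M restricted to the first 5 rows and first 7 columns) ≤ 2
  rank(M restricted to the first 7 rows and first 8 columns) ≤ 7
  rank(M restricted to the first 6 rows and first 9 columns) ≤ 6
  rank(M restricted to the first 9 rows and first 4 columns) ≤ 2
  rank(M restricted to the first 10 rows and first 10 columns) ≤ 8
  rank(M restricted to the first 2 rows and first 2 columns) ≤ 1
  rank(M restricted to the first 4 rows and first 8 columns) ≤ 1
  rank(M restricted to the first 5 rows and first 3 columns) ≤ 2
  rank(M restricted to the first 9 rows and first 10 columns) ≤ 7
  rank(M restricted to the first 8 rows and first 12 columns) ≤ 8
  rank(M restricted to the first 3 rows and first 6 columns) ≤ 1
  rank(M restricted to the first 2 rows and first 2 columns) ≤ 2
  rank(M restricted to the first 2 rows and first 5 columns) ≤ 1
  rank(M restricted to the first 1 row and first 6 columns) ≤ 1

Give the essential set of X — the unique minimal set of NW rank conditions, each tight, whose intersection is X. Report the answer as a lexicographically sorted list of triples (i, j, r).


Computing R[i][j] = min implied NW-rank bound (n=12, 38 conditions):

  row 1: 0, 0, 0, 0, 1, 1, 1, 1, 1, 1, 1, 1
  row 2: 0, 0, 0, 0, 1, 1, 1, 1, 2, 2, 2, 2
  row 3: 0, 0, 0, 0, 1, 1, 1, 1, 2, 3, 3, 3
  row 4: 0, 0, 0, 0, 1, 1, 1, 1, 2, 3, 4, 4
  row 5: 1, 1, 1, 1, 2, 2, 2, 2, 3, 4, 5, 5
  row 6: 1, 2, 2, 2, 3, 3, 3, 3, 4, 5, 6, 6
  row 7: 1, 2, 2, 2, 3, 3, 4, 4, 5, 6, 7, 7
  row 8: 1, 2, 2, 2, 3, 3, 4, 4, 5, 6, 7, 8
  row 9: 1, 2, 2, 2, 3, 4, 5, 5, 6, 7, 8, 9
  row 10: 1, 2, 3, 3, 4, 5, 6, 6, 7, 8, 9, 10
  row 11: 1, 2, 3, 3, 4, 5, 6, 7, 8, 9, 10, 11
  row 12: 1, 2, 3, 4, 5, 6, 7, 8, 9, 10, 11, 12

the unique w with this rank table is (5, 9, 10, 11, 1, 2, 7, 12, 6, 3, 8, 4).

|D(w)|=35, |Ess(w)|=6:

[(4, 4, 0), (4, 8, 1), (8, 6, 3), (8, 8, 4), (9, 4, 2), (11, 4, 3)]


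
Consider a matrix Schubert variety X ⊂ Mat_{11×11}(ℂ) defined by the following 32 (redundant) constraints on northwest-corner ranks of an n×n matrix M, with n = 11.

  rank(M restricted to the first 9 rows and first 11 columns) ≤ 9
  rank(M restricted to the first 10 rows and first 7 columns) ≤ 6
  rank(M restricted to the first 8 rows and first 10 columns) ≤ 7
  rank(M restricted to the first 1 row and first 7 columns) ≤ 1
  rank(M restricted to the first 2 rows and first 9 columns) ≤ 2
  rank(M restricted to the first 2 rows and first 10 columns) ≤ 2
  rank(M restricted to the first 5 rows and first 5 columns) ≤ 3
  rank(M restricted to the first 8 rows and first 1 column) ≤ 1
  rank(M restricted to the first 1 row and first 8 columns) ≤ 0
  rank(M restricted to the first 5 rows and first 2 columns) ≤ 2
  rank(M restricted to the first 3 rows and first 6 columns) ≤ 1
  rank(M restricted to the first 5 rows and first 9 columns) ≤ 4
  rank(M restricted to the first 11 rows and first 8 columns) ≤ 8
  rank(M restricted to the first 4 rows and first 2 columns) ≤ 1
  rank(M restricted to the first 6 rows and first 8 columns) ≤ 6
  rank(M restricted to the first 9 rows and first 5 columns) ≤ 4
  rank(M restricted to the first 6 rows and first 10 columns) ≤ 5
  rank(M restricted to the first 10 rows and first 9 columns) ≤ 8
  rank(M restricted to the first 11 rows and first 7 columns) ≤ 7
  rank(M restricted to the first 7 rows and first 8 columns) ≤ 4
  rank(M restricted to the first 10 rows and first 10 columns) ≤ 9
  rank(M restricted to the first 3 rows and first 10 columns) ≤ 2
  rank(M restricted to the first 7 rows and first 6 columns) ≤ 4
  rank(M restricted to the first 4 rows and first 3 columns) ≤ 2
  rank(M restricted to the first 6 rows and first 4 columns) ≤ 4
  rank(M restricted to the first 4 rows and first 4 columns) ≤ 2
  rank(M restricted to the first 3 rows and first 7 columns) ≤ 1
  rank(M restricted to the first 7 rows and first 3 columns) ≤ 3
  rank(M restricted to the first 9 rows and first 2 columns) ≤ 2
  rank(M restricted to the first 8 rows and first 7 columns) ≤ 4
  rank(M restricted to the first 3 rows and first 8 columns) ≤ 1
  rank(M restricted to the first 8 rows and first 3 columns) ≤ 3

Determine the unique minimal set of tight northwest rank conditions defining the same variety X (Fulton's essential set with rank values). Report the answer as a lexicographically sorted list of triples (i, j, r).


Propagating the 32 rank bounds to every northwest block:

  R[1]: 0 0 0 0 0 0 0 0 1 1 1
  R[2]: 1 1 1 1 1 1 1 1 2 2 2
  R[3]: 1 1 1 1 1 1 1 1 2 2 3
  R[4]: 1 1 2 2 2 2 2 2 3 3 4
  R[5]: 1 2 3 3 3 3 3 3 4 4 5
  R[6]: 1 2 3 4 4 4 4 4 5 5 6
  R[7]: 1 2 3 4 4 4 4 4 5 6 7
  R[8]: 1 2 3 4 4 4 4 5 6 7 8
  R[9]: 1 2 3 4 4 5 5 6 7 8 9
  R[10]: 1 2 3 4 5 6 6 7 8 9 10
  R[11]: 1 2 3 4 5 6 7 8 9 10 11

so w = (9, 1, 11, 3, 2, 4, 10, 8, 6, 5, 7).

Fulton essential set (7 of the 25 Rothe cells):

[(1, 8, 0), (3, 8, 1), (3, 10, 2), (4, 2, 1), (7, 8, 4), (8, 7, 4), (9, 5, 4)]


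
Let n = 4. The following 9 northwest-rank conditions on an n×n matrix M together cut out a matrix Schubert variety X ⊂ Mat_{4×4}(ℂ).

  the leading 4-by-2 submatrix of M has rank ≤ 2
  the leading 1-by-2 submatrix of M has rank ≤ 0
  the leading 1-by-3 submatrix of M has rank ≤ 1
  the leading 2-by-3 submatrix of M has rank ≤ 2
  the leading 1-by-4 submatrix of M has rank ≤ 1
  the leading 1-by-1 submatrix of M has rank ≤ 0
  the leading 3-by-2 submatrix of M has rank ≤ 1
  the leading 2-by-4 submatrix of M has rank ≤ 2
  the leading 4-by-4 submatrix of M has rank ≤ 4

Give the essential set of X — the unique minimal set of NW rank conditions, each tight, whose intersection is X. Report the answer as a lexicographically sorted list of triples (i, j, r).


Propagating the 9 rank bounds to every northwest block:

  R[1]: 0  0  1  1
  R[2]: 1  1  2  2
  R[3]: 1  1  2  3
  R[4]: 1  2  3  4

so w = (3, 1, 4, 2).

ℓ(w)=3; the 2 essential cells (i,j,r):

[(1, 2, 0), (3, 2, 1)]


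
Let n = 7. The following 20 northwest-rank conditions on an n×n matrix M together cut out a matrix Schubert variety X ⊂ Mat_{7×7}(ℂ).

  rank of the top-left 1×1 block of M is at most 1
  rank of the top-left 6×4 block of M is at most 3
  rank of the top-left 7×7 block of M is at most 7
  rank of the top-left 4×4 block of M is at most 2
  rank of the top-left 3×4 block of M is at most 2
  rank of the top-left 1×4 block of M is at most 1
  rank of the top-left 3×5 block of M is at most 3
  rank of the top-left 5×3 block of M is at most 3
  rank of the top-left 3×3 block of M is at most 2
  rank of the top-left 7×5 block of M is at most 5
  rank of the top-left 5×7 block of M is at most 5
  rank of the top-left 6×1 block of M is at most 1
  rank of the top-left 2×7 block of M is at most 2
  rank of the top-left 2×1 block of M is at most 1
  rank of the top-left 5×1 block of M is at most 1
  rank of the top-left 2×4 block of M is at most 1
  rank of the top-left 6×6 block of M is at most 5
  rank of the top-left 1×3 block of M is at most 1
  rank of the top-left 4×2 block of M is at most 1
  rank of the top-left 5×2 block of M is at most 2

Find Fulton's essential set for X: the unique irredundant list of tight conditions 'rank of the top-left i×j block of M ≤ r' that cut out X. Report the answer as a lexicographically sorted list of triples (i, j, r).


Recovering R(i,j) via the rank-extension bound from the 20 conditions:

  i=1: 1  1  1  1  1  1  1
  i=2: 1  1  1  1  2  2  2
  i=3: 1  1  2  2  3  3  3
  i=4: 1  1  2  2  3  4  4
  i=5: 1  2  3  3  4  5  5
  i=6: 1  2  3  3  4  5  6
  i=7: 1  2  3  4  5  6  7

the unique w with this rank table is (1, 5, 3, 6, 2, 7, 4).

Rothe diagram D(w) (7 cells), 4 SE-corners (essential conditions):

[(2, 4, 1), (4, 2, 1), (4, 4, 2), (6, 4, 3)]


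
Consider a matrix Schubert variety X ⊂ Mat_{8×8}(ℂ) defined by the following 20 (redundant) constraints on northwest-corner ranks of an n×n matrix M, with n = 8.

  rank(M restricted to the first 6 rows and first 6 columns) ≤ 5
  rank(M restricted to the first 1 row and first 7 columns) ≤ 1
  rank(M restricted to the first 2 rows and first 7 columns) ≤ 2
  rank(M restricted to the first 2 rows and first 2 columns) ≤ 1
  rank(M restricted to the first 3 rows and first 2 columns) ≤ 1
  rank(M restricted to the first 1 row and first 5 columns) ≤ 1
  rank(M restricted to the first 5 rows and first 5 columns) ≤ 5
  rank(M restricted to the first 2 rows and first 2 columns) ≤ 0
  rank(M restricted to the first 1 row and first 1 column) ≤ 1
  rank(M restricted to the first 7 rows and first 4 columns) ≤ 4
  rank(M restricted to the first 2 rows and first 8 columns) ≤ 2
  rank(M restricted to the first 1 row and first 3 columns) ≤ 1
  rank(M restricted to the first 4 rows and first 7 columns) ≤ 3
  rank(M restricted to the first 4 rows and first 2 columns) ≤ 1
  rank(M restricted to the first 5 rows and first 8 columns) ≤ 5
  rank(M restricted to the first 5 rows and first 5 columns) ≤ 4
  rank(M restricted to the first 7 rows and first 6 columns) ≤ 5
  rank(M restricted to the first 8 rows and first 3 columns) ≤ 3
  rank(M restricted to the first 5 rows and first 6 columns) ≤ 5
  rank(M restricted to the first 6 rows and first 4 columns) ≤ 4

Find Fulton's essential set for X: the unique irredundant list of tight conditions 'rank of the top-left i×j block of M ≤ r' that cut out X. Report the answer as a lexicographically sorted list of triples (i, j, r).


Reconstructing r_w from the 20 given conditions:

  i=1: 0, 0, 1, 1, 1, 1, 1, 1
  i=2: 0, 0, 1, 2, 2, 2, 2, 2
  i=3: 1, 1, 2, 3, 3, 3, 3, 3
  i=4: 1, 1, 2, 3, 3, 3, 3, 4
  i=5: 1, 2, 3, 4, 4, 4, 4, 5
  i=6: 1, 2, 3, 4, 5, 5, 5, 6
  i=7: 1, 2, 3, 4, 5, 5, 6, 7
  i=8: 1, 2, 3, 4, 5, 6, 7, 8

hence w(1..8) = (3, 4, 1, 8, 2, 5, 7, 6).

D(w) has 9 cells with 4 SE-corners; essential set:

[(2, 2, 0), (4, 2, 1), (4, 7, 3), (7, 6, 5)]


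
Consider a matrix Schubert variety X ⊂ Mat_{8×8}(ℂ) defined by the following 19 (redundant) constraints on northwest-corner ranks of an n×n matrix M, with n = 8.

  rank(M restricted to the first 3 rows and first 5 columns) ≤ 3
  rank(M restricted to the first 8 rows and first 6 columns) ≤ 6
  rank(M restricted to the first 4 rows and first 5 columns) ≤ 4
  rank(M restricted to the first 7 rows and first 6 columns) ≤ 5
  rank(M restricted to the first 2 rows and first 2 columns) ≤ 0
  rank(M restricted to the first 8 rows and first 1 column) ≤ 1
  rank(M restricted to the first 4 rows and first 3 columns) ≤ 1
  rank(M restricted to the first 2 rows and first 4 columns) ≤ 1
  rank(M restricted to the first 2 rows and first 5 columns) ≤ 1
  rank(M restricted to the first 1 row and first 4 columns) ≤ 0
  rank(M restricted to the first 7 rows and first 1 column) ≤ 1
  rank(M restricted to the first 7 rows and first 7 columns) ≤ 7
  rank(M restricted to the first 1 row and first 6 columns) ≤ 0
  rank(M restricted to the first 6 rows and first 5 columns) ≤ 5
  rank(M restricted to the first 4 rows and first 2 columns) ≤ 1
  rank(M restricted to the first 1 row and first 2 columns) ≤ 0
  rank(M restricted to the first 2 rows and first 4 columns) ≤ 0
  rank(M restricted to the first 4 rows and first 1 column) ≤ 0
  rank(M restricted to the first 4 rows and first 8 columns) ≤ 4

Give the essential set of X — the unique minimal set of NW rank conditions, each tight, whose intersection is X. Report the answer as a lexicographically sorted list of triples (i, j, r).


Computing R[i][j] = min implied NW-rank bound (n=8, 19 conditions):

  i=1: 0, 0, 0, 0, 0, 0, 1, 1
  i=2: 0, 0, 0, 0, 1, 1, 2, 2
  i=3: 0, 1, 1, 1, 2, 2, 3, 3
  i=4: 0, 1, 1, 2, 3, 3, 4, 4
  i=5: 1, 2, 2, 3, 4, 4, 5, 5
  i=6: 1, 2, 3, 4, 5, 5, 6, 6
  i=7: 1, 2, 3, 4, 5, 5, 6, 7
  i=8: 1, 2, 3, 4, 5, 6, 7, 8

second differences of R give the permutation w = (7, 5, 2, 4, 1, 3, 8, 6).

D(w) has 14 cells with 5 SE-corners; essential set:

[(1, 6, 0), (2, 4, 0), (4, 1, 0), (4, 3, 1), (7, 6, 5)]


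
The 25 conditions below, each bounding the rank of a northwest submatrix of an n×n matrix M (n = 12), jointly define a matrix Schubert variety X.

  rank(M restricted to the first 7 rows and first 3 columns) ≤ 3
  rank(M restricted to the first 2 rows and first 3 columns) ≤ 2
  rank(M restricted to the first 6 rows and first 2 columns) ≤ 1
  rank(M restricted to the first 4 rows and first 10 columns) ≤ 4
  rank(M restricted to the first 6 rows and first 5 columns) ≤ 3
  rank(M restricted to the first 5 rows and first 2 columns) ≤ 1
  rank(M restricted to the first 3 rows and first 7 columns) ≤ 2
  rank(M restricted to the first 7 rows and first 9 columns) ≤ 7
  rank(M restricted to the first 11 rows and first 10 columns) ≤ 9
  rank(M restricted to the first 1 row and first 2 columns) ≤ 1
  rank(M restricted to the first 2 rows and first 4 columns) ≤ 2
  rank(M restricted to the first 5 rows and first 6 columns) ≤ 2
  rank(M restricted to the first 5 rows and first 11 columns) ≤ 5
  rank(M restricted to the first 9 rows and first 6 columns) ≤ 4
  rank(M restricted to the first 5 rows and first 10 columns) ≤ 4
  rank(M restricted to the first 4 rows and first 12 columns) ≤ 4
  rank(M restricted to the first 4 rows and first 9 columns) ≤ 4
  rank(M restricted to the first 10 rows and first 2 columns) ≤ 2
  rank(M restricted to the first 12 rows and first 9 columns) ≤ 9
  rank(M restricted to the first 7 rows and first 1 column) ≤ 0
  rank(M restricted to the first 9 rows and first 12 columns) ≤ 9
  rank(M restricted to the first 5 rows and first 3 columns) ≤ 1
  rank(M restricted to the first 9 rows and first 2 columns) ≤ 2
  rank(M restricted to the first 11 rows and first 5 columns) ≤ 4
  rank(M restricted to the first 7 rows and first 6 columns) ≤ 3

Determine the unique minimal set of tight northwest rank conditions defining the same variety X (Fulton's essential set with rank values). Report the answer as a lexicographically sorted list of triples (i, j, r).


The tightest implied rank at each (i,j), from the 25 conditions:

  row 1: 0  1  1  1  1  1  1  1  1  1  1  1
  row 2: 0  1  1  2  2  2  2  2  2  2  2  2
  row 3: 0  1  1  2  2  2  2  3  3  3  3  3
  row 4: 0  1  1  2  2  2  3  4  4  4  4  4
  row 5: 0  1  1  2  2  2  3  4  4  4  5  5
  row 6: 0  1  2  3  3  3  4  5  5  5  6  6
  row 7: 0  1  2  3  3  3  4  5  6  6  7  7
  row 8: 1  2  3  4  4  4  5  6  7  7  8  8
  row 9: 1  2  3  4  4  4  5  6  7  8  9  9
  row 10: 1  2  3  4  4  5  6  7  8  9  10  10
  row 11: 1  2  3  4  4  5  6  7  8  9  10  11
  row 12: 1  2  3  4  5  6  7  8  9  10  11  12

reading off 1-entries of Δ²R: w = (2, 4, 8, 7, 11, 3, 9, 1, 10, 6, 12, 5).

Rothe diagram D(w) (26 cells), 8 SE-corners (essential conditions):

[(3, 7, 2), (5, 3, 1), (5, 6, 2), (5, 10, 4), (7, 1, 0), (7, 6, 3), (9, 6, 4), (11, 5, 4)]


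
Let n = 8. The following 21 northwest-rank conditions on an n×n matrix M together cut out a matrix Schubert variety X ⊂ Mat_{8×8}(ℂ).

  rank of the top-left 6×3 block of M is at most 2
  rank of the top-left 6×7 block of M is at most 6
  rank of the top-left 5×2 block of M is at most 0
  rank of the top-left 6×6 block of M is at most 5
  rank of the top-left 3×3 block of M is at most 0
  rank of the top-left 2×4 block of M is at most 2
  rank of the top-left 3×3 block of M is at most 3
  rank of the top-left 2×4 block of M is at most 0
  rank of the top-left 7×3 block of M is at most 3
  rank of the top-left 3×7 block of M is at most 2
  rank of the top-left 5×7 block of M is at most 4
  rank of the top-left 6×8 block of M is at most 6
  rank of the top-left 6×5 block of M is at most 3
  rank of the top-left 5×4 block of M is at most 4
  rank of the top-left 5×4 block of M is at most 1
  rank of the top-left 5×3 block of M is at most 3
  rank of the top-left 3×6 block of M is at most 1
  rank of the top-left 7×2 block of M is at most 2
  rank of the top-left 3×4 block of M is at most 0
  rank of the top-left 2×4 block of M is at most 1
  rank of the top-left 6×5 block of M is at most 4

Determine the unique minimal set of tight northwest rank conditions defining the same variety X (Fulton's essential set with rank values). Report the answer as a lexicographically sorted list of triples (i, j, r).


Computing R[i][j] = min implied NW-rank bound (n=8, 21 conditions):

  R[1]: 0, 0, 0, 0, 1, 1, 1, 1
  R[2]: 0, 0, 0, 0, 1, 1, 2, 2
  R[3]: 0, 0, 0, 0, 1, 1, 2, 3
  R[4]: 0, 0, 1, 1, 2, 2, 3, 4
  R[5]: 0, 0, 1, 1, 2, 3, 4, 5
  R[6]: 1, 1, 2, 2, 3, 4, 5, 6
  R[7]: 1, 2, 3, 3, 4, 5, 6, 7
  R[8]: 1, 2, 3, 4, 5, 6, 7, 8

so w = (5, 7, 8, 3, 6, 1, 2, 4).

Rothe diagram D(w) (19 cells), 4 SE-corners (essential conditions):

[(3, 4, 0), (3, 6, 1), (5, 2, 0), (5, 4, 1)]


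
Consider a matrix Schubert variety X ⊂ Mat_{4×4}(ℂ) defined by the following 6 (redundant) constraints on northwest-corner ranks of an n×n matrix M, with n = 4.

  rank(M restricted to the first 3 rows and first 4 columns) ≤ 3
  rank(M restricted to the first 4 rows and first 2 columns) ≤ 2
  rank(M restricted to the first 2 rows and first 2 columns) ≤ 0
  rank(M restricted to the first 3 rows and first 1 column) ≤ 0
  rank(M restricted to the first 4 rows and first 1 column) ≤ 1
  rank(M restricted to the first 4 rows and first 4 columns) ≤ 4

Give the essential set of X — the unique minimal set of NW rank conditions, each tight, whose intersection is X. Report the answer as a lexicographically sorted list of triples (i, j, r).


The tightest implied rank at each (i,j), from the 6 conditions:

  row 1: 0 0 1 1
  row 2: 0 0 1 2
  row 3: 0 1 2 3
  row 4: 1 2 3 4

reading off 1-entries of Δ²R: w = (3, 4, 2, 1).

Fulton essential set (2 of the 5 Rothe cells):

[(2, 2, 0), (3, 1, 0)]


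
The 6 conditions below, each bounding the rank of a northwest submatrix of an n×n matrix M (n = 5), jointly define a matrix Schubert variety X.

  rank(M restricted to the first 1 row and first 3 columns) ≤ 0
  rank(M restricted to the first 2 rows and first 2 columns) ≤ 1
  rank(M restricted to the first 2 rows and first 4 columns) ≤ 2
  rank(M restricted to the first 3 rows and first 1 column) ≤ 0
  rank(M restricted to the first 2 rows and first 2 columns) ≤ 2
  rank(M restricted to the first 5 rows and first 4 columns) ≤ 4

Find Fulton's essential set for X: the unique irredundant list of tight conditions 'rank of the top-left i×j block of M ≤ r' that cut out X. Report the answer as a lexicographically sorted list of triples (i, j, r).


Recovering R(i,j) via the rank-extension bound from the 6 conditions:

  i=1: 0  0  0  1  1
  i=2: 0  1  1  2  2
  i=3: 0  1  2  3  3
  i=4: 1  2  3  4  4
  i=5: 1  2  3  4  5

second differences of R give the permutation w = (4, 2, 3, 1, 5).

2 SE-corners of the 5-cell Rothe diagram give Ess(w):

[(1, 3, 0), (3, 1, 0)]


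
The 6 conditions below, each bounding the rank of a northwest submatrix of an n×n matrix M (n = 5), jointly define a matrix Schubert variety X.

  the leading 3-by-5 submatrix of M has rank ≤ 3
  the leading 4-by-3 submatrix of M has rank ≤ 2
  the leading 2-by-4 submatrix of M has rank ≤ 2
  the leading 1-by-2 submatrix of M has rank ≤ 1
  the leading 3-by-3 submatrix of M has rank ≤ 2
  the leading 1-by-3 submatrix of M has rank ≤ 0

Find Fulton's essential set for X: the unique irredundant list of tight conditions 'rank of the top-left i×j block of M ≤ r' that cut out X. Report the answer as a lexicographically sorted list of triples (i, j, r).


Propagating the 6 rank bounds to every northwest block:

  row 1: 0 | 0 | 0 | 1 | 1
  row 2: 1 | 1 | 1 | 2 | 2
  row 3: 1 | 2 | 2 | 3 | 3
  row 4: 1 | 2 | 2 | 3 | 4
  row 5: 1 | 2 | 3 | 4 | 5

second differences of R give the permutation w = (4, 1, 2, 5, 3).

D(w) has 4 cells with 2 SE-corners; essential set:

[(1, 3, 0), (4, 3, 2)]


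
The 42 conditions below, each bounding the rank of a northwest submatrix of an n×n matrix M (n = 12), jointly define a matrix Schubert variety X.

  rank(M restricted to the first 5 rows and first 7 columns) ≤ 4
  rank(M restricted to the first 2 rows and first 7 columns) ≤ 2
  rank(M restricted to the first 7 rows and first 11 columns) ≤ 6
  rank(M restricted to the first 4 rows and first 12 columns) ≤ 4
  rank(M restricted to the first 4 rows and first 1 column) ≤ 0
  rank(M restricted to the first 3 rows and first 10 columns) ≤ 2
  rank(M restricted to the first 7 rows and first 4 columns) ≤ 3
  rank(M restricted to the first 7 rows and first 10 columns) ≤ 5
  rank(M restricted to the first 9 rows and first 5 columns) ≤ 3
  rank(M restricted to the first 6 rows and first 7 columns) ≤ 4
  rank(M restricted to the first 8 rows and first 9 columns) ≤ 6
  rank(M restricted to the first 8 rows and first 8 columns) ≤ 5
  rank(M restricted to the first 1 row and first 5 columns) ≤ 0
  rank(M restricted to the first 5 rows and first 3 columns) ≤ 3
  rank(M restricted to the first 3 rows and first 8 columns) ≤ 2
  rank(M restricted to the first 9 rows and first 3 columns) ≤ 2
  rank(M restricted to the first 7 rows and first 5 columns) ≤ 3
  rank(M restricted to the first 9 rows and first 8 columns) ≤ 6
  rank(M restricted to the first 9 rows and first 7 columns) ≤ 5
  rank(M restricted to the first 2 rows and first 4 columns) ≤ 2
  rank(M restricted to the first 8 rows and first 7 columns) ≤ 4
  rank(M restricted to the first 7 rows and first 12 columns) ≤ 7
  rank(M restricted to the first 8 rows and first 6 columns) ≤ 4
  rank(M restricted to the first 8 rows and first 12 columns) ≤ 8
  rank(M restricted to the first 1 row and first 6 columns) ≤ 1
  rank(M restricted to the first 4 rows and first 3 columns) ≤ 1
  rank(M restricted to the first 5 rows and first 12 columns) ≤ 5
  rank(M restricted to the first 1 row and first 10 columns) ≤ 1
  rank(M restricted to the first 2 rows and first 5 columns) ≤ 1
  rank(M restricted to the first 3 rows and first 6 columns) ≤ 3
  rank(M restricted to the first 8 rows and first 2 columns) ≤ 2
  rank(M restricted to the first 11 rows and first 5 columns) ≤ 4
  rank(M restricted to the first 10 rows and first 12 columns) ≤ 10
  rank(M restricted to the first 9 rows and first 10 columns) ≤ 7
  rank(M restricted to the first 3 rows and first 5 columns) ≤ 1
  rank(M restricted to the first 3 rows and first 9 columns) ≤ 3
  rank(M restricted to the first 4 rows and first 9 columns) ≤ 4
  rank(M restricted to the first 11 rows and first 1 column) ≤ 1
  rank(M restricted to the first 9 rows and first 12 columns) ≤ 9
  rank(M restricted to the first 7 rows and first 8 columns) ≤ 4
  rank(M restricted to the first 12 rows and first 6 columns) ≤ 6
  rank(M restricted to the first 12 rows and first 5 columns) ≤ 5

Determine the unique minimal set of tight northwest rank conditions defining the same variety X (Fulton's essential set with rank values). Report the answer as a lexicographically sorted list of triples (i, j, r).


Computing R[i][j] = min implied NW-rank bound (n=12, 42 conditions):

  R[1]: 0 0 0 0 0 1 1 1 1 1 1 1
  R[2]: 0 1 1 1 1 2 2 2 2 2 2 2
  R[3]: 0 1 1 1 1 2 2 2 2 2 3 3
  R[4]: 0 1 1 2 2 3 3 3 3 3 4 4
  R[5]: 1 2 2 3 3 4 4 4 4 4 5 5
  R[6]: 1 2 2 3 3 4 4 4 5 5 6 6
  R[7]: 1 2 2 3 3 4 4 4 5 5 6 7
  R[8]: 1 2 2 3 3 4 4 5 6 6 7 8
  R[9]: 1 2 2 3 3 4 5 6 7 7 8 9
  R[10]: 1 2 3 4 4 5 6 7 8 8 9 10
  R[11]: 1 2 3 4 4 5 6 7 8 9 10 11
  R[12]: 1 2 3 4 5 6 7 8 9 10 11 12

giving w = (6, 2, 11, 4, 1, 9, 12, 8, 7, 3, 10, 5) via Δ²R.

Rothe diagram D(w) (31 cells), 11 SE-corners (essential conditions):

[(1, 5, 0), (3, 5, 1), (3, 10, 2), (4, 1, 0), (4, 3, 1), (7, 8, 4), (7, 10, 5), (8, 7, 4), (9, 3, 2), (9, 5, 3), (11, 5, 4)]


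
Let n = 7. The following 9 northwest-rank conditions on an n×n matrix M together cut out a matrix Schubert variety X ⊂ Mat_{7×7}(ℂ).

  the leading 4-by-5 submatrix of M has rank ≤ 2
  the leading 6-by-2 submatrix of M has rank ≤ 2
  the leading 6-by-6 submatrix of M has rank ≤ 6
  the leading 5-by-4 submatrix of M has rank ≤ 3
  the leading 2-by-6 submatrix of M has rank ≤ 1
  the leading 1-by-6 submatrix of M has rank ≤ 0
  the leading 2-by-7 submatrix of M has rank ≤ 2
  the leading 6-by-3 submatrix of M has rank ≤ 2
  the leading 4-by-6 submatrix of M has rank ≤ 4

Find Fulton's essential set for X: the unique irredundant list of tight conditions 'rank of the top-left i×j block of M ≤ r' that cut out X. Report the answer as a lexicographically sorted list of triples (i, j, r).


Propagating the 9 rank bounds to every northwest block:

  0  0  0  0  0  0  1
  1  1  1  1  1  1  2
  1  2  2  2  2  2  3
  1  2  2  2  2  3  4
  1  2  2  3  3  4  5
  1  2  2  3  4  5  6
  1  2  3  4  5  6  7

reading off 1-entries of Δ²R: w = (7, 1, 2, 6, 4, 5, 3).

|D(w)|=11, |Ess(w)|=3:

[(1, 6, 0), (4, 5, 2), (6, 3, 2)]


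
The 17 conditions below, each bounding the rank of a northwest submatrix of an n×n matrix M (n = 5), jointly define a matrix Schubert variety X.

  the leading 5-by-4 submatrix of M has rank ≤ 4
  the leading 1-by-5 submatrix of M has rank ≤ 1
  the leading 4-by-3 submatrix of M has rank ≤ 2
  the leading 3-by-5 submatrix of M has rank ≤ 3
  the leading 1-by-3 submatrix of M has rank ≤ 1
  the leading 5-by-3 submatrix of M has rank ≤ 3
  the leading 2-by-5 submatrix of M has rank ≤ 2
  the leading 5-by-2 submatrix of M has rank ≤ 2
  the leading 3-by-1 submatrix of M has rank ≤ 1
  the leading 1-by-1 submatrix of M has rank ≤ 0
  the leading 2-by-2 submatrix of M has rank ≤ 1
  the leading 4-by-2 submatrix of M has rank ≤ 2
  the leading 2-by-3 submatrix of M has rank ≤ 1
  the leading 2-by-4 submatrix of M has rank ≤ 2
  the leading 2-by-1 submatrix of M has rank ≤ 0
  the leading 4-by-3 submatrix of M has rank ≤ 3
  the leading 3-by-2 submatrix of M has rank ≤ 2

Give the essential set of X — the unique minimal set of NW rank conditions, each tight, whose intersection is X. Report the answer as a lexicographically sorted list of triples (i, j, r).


Recovering R(i,j) via the rank-extension bound from the 17 conditions:

  i=1: 0  1  1  1  1
  i=2: 0  1  1  2  2
  i=3: 1  2  2  3  3
  i=4: 1  2  2  3  4
  i=5: 1  2  3  4  5

reading off 1-entries of Δ²R: w = (2, 4, 1, 5, 3).

Fulton essential set (3 of the 4 Rothe cells):

[(2, 1, 0), (2, 3, 1), (4, 3, 2)]


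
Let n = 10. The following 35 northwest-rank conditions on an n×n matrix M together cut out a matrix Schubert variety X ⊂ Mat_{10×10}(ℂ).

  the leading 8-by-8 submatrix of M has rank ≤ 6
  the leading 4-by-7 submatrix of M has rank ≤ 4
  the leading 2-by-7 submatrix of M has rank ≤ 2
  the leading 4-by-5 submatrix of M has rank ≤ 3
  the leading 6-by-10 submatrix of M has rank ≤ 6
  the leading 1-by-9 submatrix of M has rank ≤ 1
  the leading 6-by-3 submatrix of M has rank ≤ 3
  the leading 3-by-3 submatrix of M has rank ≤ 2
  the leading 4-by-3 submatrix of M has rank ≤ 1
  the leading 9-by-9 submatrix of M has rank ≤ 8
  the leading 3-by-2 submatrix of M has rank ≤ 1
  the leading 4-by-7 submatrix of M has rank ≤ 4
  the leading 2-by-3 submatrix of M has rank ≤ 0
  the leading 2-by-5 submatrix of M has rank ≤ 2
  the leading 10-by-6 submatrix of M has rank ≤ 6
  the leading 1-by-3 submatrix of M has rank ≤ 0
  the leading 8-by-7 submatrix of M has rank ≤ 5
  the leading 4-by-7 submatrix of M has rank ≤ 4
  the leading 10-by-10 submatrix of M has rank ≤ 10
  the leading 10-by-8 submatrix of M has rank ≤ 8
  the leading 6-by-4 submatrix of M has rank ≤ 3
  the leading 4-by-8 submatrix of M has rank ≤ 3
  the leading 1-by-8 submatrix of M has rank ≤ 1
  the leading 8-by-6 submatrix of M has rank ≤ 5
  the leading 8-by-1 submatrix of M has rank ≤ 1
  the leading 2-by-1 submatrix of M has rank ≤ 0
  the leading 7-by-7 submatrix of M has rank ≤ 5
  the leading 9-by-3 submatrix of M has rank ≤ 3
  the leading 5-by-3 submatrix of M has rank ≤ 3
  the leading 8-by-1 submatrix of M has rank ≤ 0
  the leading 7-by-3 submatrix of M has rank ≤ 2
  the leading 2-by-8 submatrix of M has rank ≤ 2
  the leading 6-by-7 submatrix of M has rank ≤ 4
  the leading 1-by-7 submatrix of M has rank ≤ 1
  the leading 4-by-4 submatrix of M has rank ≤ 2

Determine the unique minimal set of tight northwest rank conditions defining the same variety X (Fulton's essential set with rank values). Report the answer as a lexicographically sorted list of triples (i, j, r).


Propagating the 35 rank bounds to every northwest block:

  i=1: 0 | 0 | 0 | 1 | 1 | 1 | 1 | 1 | 1 | 1
  i=2: 0 | 0 | 0 | 1 | 2 | 2 | 2 | 2 | 2 | 2
  i=3: 0 | 1 | 1 | 2 | 3 | 3 | 3 | 3 | 3 | 3
  i=4: 0 | 1 | 1 | 2 | 3 | 3 | 3 | 3 | 4 | 4
  i=5: 0 | 1 | 2 | 3 | 4 | 4 | 4 | 4 | 5 | 5
  i=6: 0 | 1 | 2 | 3 | 4 | 4 | 4 | 5 | 6 | 6
  i=7: 0 | 1 | 2 | 3 | 4 | 5 | 5 | 6 | 7 | 7
  i=8: 0 | 1 | 2 | 3 | 4 | 5 | 5 | 6 | 7 | 8
  i=9: 1 | 2 | 3 | 4 | 5 | 6 | 6 | 7 | 8 | 9
  i=10: 1 | 2 | 3 | 4 | 5 | 6 | 7 | 8 | 9 | 10

second differences of R give the permutation w = (4, 5, 2, 9, 3, 8, 6, 10, 1, 7).

Fulton essential set (6 of the 19 Rothe cells):

[(2, 3, 0), (4, 3, 1), (4, 8, 3), (6, 7, 4), (8, 1, 0), (8, 7, 5)]
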